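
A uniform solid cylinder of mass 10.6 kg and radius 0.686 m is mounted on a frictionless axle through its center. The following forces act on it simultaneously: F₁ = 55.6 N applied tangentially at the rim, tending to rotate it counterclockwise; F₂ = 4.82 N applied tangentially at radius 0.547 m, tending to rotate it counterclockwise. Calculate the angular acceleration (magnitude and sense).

α ≈ 16.3 rad/s², counterclockwise

I = ½MR² = (1/2)(10.6)(0.686)² = 2.494 kg·m².
Taking counterclockwise as positive: τ₁ = +(55.6)(0.686) = +38.14 N·m; τ₂ = +(4.82)(0.547) = +2.637 N·m.
Net torque τ = 40.78 N·m.
α = τ/I = 40.78/2.494 = 16.35 rad/s².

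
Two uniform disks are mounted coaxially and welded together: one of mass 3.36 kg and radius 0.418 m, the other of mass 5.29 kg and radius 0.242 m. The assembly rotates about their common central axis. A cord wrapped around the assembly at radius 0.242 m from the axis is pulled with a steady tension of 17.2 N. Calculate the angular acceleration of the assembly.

α ≈ 9.28 rad/s²

I = ½M₁R₁² + ½M₂R₂² = ½(3.36)(0.418)² + ½(5.29)(0.242)² = 0.4484 kg·m².
τ = F r = (17.2)(0.242) = 4.162 N·m.
α = τ/I = 4.162/0.4484 = 9.282 rad/s².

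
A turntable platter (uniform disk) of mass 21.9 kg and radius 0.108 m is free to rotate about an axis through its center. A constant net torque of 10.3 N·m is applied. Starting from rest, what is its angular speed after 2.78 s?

ω ≈ 224 rad/s

I = ½MR² = (1/2)(21.9)(0.108)² = 0.1277 kg·m².
α = τ/I = 10.3/0.1277 = 80.64 rad/s².
ω = ω₀ + αt = 0 + (80.64)(2.78) = 224.2 rad/s.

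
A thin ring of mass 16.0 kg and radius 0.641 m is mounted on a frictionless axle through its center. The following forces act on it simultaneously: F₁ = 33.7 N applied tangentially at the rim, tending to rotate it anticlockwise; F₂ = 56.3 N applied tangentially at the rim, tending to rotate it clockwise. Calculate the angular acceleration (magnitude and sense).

I = MR² = (16.0)(0.641)² = 6.574 kg·m².
Taking anticlockwise as positive: τ₁ = +(33.7)(0.641) = +21.60 N·m; τ₂ = −(56.3)(0.641) = −36.09 N·m.
Net torque τ = -14.49 N·m.
α = τ/I = -14.49/6.574 = -2.204 rad/s².

α ≈ 2.20 rad/s², clockwise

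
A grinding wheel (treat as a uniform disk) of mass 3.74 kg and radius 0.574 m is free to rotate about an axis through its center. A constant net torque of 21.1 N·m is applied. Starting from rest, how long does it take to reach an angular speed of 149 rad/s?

t ≈ 4.35 s

I = ½MR² = (1/2)(3.74)(0.574)² = 0.6161 kg·m².
α = τ/I = 21.1/0.6161 = 34.25 rad/s².
ω = αt ⇒ t = ω/α = 149/34.25 = 4.351 s.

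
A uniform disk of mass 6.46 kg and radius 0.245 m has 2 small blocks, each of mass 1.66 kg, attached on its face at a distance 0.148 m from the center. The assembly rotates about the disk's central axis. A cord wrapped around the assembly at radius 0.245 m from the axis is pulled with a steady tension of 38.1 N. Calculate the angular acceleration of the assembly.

I_disk = ½MR² = ½(6.46)(0.245)² = 0.1939 kg·m².
I_blocks = 2·m·r² = 2(1.66)(0.148)² = 0.07272 kg·m².
Total I = 0.2666 kg·m².
τ = F r = (38.1)(0.245) = 9.335 N·m.
α = τ/I = 9.335/0.2666 = 35.01 rad/s².

α ≈ 35.0 rad/s²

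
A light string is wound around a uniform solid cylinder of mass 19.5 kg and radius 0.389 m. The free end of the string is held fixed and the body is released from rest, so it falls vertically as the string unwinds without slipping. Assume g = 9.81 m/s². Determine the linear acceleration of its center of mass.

Translation: Mg − T = Ma. Rotation about the center: TR = Iα with I = ½MR².
With a = αR: T = (I/R²)a = (1/2)M a, so Mg = (1 + 0.5000)Ma.
a = g/(1 + 0.5000) = 9.81/1.500 = 6.540 m/s².

a ≈ 6.54 m/s²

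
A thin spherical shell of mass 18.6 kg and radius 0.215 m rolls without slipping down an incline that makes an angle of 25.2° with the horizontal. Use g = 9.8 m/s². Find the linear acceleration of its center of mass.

Translation along the incline: Mg sinθ − f = Ma.
Rotation about the center: fR = Iα with I = (2/3)MR². No-slip gives a = αR, so f = (I/R²)a = (2/3)M a.
Substituting: Mg sinθ = (1 + 0.6667)Ma, so a = g sinθ/(1 + 0.6667) = (9.8) sin 25.2° / 1.667 = 2.504 m/s².

a ≈ 2.50 m/s²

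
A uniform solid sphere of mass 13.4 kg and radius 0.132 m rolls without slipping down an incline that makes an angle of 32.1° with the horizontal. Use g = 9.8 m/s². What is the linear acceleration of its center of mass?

a ≈ 3.72 m/s²

Translation along the incline: Mg sinθ − f = Ma.
Rotation about the center: fR = Iα with I = (2/5)MR². No-slip gives a = αR, so f = (I/R²)a = (2/5)M a.
Substituting: Mg sinθ = (1 + 0.4000)Ma, so a = g sinθ/(1 + 0.4000) = (9.8) sin 32.1° / 1.400 = 3.720 m/s².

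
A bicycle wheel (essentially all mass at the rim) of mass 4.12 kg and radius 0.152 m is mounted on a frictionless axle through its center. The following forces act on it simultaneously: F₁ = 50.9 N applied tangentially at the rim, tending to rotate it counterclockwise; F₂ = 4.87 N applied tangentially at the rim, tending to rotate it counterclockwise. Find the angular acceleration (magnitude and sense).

α ≈ 89.1 rad/s², counterclockwise

I = MR² = (4.12)(0.152)² = 0.09519 kg·m².
Taking counterclockwise as positive: τ₁ = +(50.9)(0.152) = +7.737 N·m; τ₂ = +(4.87)(0.152) = +0.7402 N·m.
Net torque τ = 8.477 N·m.
α = τ/I = 8.477/0.09519 = 89.06 rad/s².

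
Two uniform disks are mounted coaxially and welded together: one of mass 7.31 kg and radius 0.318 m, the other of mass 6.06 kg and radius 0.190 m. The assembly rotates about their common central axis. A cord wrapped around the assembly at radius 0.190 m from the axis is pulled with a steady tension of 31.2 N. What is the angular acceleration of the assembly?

α ≈ 12.4 rad/s²

I = ½M₁R₁² + ½M₂R₂² = ½(7.31)(0.318)² + ½(6.06)(0.190)² = 0.4790 kg·m².
τ = F r = (31.2)(0.190) = 5.928 N·m.
α = τ/I = 5.928/0.4790 = 12.38 rad/s².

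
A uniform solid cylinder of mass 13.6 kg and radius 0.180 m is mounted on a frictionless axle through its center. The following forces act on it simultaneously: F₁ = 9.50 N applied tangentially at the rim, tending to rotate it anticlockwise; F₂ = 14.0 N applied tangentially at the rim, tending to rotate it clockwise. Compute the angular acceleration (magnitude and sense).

α ≈ 3.68 rad/s², clockwise

I = ½MR² = (1/2)(13.6)(0.180)² = 0.2203 kg·m².
Taking anticlockwise as positive: τ₁ = +(9.50)(0.180) = +1.710 N·m; τ₂ = −(14.0)(0.180) = −2.520 N·m.
Net torque τ = -0.8100 N·m.
α = τ/I = -0.8100/0.2203 = -3.676 rad/s².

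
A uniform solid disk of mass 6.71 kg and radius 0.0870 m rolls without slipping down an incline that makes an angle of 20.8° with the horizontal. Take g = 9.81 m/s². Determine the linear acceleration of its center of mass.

a ≈ 2.32 m/s²

Translation along the incline: Mg sinθ − f = Ma.
Rotation about the center: fR = Iα with I = ½MR². No-slip gives a = αR, so f = (I/R²)a = (1/2)M a.
Substituting: Mg sinθ = (1 + 0.5000)Ma, so a = g sinθ/(1 + 0.5000) = (9.81) sin 20.8° / 1.500 = 2.322 m/s².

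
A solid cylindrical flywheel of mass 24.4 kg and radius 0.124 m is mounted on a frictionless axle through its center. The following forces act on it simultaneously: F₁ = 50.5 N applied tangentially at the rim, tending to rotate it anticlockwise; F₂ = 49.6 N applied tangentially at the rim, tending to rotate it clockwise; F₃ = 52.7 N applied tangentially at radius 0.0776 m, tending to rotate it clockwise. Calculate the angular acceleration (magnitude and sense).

I = ½MR² = (1/2)(24.4)(0.124)² = 0.1876 kg·m².
Taking anticlockwise as positive: τ₁ = +(50.5)(0.124) = +6.262 N·m; τ₂ = −(49.6)(0.124) = −6.150 N·m; τ₃ = −(52.7)(0.0776) = −4.090 N·m.
Net torque τ = -3.978 N·m.
α = τ/I = -3.978/0.1876 = -21.21 rad/s².

α ≈ 21.2 rad/s², clockwise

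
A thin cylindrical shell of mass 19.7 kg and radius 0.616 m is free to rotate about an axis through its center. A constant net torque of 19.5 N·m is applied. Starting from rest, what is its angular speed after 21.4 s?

ω ≈ 55.8 rad/s

I = MR² = (19.7)(0.616)² = 7.475 kg·m².
α = τ/I = 19.5/7.475 = 2.609 rad/s².
ω = ω₀ + αt = 0 + (2.609)(21.4) = 55.82 rad/s.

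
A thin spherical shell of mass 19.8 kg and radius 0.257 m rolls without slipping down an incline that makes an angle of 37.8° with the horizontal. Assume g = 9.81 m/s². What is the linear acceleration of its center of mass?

a ≈ 3.61 m/s²

Translation along the incline: Mg sinθ − f = Ma.
Rotation about the center: fR = Iα with I = (2/3)MR². No-slip gives a = αR, so f = (I/R²)a = (2/3)M a.
Substituting: Mg sinθ = (1 + 0.6667)Ma, so a = g sinθ/(1 + 0.6667) = (9.81) sin 37.8° / 1.667 = 3.608 m/s².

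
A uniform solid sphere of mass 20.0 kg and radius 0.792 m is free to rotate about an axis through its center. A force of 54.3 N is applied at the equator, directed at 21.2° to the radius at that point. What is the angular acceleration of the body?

α ≈ 3.10 rad/s²

I = (2/5)MR² = (2/5)(20.0)(0.792)² = 5.018 kg·m².
Only the tangential component produces torque: τ = F R sinθ = (54.3)(0.792) sin 21.2° = 15.55 N·m.
From τ = Iα: α = 15.55/5.018 = 3.099 rad/s².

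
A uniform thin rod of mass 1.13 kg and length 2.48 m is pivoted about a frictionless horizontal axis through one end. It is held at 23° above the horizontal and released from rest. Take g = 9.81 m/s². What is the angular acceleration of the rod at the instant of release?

About the pivot, I = (1/3)ML² = (1/3)(1.13)(2.48)² = 2.317 kg·m².
The weight acts at the center, a distance L/2 = 1.240 m from the pivot; τ = Mg(L/2) cos 23° = 12.65 N·m.
α = τ/I = 12.65/2.317 = 5.462 rad/s².

α ≈ 5.46 rad/s²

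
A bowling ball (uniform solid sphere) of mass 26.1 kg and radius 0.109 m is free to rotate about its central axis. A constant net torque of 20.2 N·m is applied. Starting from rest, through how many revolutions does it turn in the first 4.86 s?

I = (2/5)MR² = (2/5)(26.1)(0.109)² = 0.1240 kg·m².
α = τ/I = 20.2/0.1240 = 162.9 rad/s².
θ = ½αt² = ½(162.9)(4.86)² = 1923 rad.
Revolutions = θ/(2π) = 306.1.

≈ 306 revolutions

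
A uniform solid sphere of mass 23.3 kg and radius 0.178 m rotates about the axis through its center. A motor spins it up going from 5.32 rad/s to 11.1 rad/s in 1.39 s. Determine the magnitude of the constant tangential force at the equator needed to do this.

F ≈ 6.90 N

I = (2/5)MR² = (2/5)(23.3)(0.178)² = 0.2953 kg·m².
α = Δω/Δt = (11.1 − 5.32)/1.39 = 4.158 rad/s².
The required torque is τ = Iα = (0.2953)(4.158) = 1.228 N·m.
A tangential force at the equator gives τ = FR, so F = τ/R = 1.228/0.178 = 6.898 N.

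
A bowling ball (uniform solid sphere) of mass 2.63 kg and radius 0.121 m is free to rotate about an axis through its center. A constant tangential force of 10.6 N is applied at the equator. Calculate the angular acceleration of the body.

I = (2/5)MR² = (2/5)(2.63)(0.121)² = 0.01540 kg·m².
τ = F R = (10.6)(0.121) = 1.283 N·m.
From τ = Iα: α = 1.283/0.01540 = 83.27 rad/s².

α ≈ 83.3 rad/s²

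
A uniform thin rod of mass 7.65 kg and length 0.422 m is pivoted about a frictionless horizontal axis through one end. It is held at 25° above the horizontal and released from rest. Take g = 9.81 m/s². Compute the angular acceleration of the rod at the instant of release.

α ≈ 31.6 rad/s²

About the pivot, I = (1/3)ML² = (1/3)(7.65)(0.422)² = 0.4541 kg·m².
The weight acts at the center, a distance L/2 = 0.2110 m from the pivot; τ = Mg(L/2) cos 25° = 14.35 N·m.
α = τ/I = 14.35/0.4541 = 31.60 rad/s².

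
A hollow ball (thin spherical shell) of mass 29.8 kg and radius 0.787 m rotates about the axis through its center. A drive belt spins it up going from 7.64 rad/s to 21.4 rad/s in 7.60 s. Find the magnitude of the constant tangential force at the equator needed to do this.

I = (2/3)MR² = (2/3)(29.8)(0.787)² = 12.30 kg·m².
α = Δω/Δt = (21.4 − 7.64)/7.60 = 1.811 rad/s².
The required torque is τ = Iα = (12.30)(1.811) = 22.28 N·m.
A tangential force at the equator gives τ = FR, so F = τ/R = 22.28/0.787 = 28.31 N.

F ≈ 28.3 N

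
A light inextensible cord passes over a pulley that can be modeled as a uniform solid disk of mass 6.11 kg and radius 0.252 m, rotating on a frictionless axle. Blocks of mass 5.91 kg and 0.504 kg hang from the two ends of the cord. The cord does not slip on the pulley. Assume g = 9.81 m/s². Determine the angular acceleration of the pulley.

α ≈ 22.2 rad/s²

I = ½MR² = (1/2)(6.11)(0.252)² = 0.1940 kg·m².
Heavier block: m₁g − T₁ = m₁a. Lighter block: T₂ − m₂g = m₂a.
Pulley: (T₁ − T₂)R = Iα = I(a/R), so T₁ − T₂ = (I/R²)a = (1/2)M_p a = 3.055·a.
Adding the three: (m₁ − m₂)g = (m₁ + m₂ + 3.055)a, so a = (5.91 − 0.504)(9.81)/(5.91 + 0.504 + 3.055) = 5.601 m/s².
α = a/R = 5.601/0.252 = 22.22 rad/s².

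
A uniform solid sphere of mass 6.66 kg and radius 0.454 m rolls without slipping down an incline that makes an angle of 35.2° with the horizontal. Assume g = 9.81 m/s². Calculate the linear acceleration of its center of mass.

a ≈ 4.04 m/s²

Translation along the incline: Mg sinθ − f = Ma.
Rotation about the center: fR = Iα with I = (2/5)MR². No-slip gives a = αR, so f = (I/R²)a = (2/5)M a.
Substituting: Mg sinθ = (1 + 0.4000)Ma, so a = g sinθ/(1 + 0.4000) = (9.81) sin 35.2° / 1.400 = 4.039 m/s².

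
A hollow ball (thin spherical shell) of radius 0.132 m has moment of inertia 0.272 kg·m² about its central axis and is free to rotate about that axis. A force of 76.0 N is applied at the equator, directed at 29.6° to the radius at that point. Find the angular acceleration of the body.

Only the tangential component produces torque: τ = F R sinθ = (76.0)(0.132) sin 29.6° = 4.955 N·m.
Newton's second law for rotation, τ = Iα, gives α = τ/I = 4.955/0.2720 = 18.22 rad/s².

α ≈ 18.2 rad/s²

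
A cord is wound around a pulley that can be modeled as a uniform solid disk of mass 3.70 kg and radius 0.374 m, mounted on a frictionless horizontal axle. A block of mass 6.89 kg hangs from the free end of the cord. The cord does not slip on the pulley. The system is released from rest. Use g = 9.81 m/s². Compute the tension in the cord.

T ≈ 14.3 N

I = ½MR² = (1/2)(3.70)(0.374)² = 0.2588 kg·m².
Block: mg − T = ma. Pulley: TR = Iα. No-slip: a = αR, so T = (I/R²)a = 1.850·a.
Then mg = (m + 1.850)a, so a = (6.89)(9.81)/(6.89 + 1.850) = 7.734 m/s².
T = 1.850·a = 14.31 N.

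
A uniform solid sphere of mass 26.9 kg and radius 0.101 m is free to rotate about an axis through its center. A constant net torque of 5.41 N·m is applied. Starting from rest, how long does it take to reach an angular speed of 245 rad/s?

t ≈ 4.97 s

I = (2/5)MR² = (2/5)(26.9)(0.101)² = 0.1098 kg·m².
α = τ/I = 5.41/0.1098 = 49.29 rad/s².
ω = αt ⇒ t = ω/α = 245/49.29 = 4.971 s.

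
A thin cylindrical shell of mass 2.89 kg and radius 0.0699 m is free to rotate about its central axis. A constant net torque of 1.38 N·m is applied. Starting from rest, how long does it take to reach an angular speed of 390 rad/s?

t ≈ 3.99 s

I = MR² = (2.89)(0.0699)² = 0.01412 kg·m².
α = τ/I = 1.38/0.01412 = 97.73 rad/s².
ω = αt ⇒ t = ω/α = 390/97.73 = 3.991 s.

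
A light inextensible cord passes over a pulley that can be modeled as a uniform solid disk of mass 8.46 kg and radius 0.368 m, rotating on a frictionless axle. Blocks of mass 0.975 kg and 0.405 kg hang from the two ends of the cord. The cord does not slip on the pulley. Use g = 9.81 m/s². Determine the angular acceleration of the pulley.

α ≈ 2.71 rad/s²

I = ½MR² = (1/2)(8.46)(0.368)² = 0.5728 kg·m².
Heavier block: m₁g − T₁ = m₁a. Lighter block: T₂ − m₂g = m₂a.
Pulley: (T₁ − T₂)R = Iα = I(a/R), so T₁ − T₂ = (I/R²)a = (1/2)M_p a = 4.230·a.
Adding the three: (m₁ − m₂)g = (m₁ + m₂ + 4.230)a, so a = (0.975 − 0.405)(9.81)/(0.975 + 0.405 + 4.230) = 0.9967 m/s².
α = a/R = 0.9967/0.368 = 2.709 rad/s².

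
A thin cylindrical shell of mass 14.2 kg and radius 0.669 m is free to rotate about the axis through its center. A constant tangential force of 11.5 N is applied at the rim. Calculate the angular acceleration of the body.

I = MR² = (14.2)(0.669)² = 6.355 kg·m².
τ = F R = (11.5)(0.669) = 7.694 N·m.
From τ = Iα: α = 7.694/6.355 = 1.211 rad/s².

α ≈ 1.21 rad/s²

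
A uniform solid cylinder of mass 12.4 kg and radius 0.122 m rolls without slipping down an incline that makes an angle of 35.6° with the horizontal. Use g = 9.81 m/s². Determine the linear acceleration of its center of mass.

Translation along the incline: Mg sinθ − f = Ma.
Rotation about the center: fR = Iα with I = ½MR². No-slip gives a = αR, so f = (I/R²)a = (1/2)M a.
Substituting: Mg sinθ = (1 + 0.5000)Ma, so a = g sinθ/(1 + 0.5000) = (9.81) sin 35.6° / 1.500 = 3.807 m/s².

a ≈ 3.81 m/s²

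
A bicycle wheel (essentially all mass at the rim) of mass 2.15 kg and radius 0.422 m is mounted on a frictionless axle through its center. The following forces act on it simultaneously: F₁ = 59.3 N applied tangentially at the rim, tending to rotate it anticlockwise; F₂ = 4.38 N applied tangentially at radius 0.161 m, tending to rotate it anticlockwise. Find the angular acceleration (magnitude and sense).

I = MR² = (2.15)(0.422)² = 0.3829 kg·m².
Taking anticlockwise as positive: τ₁ = +(59.3)(0.422) = +25.02 N·m; τ₂ = +(4.38)(0.161) = +0.7052 N·m.
Net torque τ = 25.73 N·m.
α = τ/I = 25.73/0.3829 = 67.20 rad/s².

α ≈ 67.2 rad/s², anticlockwise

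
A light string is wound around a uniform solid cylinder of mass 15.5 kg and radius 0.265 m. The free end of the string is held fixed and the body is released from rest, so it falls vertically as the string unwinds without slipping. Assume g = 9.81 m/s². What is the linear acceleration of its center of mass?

a ≈ 6.54 m/s²

Translation: Mg − T = Ma. Rotation about the center: TR = Iα with I = ½MR².
With a = αR: T = (I/R²)a = (1/2)M a, so Mg = (1 + 0.5000)Ma.
a = g/(1 + 0.5000) = 9.81/1.500 = 6.540 m/s².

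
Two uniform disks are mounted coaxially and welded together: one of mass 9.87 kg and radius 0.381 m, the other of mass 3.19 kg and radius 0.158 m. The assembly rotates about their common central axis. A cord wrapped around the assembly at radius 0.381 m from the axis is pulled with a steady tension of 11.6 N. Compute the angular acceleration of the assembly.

α ≈ 5.84 rad/s²

I = ½M₁R₁² + ½M₂R₂² = ½(9.87)(0.381)² + ½(3.19)(0.158)² = 0.7562 kg·m².
τ = F r = (11.6)(0.381) = 4.420 N·m.
α = τ/I = 4.420/0.7562 = 5.845 rad/s².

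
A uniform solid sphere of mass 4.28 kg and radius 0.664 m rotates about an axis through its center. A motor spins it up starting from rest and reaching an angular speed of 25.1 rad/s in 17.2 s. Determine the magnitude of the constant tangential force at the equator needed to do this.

I = (2/5)MR² = (2/5)(4.28)(0.664)² = 0.7548 kg·m².
α = Δω/Δt = (25.1 − 0)/17.2 = 1.459 rad/s².
The required torque is τ = Iα = (0.7548)(1.459) = 1.102 N·m.
A tangential force at the equator gives τ = FR, so F = τ/R = 1.102/0.664 = 1.659 N.

F ≈ 1.66 N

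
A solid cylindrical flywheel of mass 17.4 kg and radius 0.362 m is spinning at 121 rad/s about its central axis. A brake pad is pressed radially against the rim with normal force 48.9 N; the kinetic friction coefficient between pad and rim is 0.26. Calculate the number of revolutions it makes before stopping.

≈ 289 revolutions

I = ½MR² = (1/2)(17.4)(0.362)² = 1.140 kg·m².
Friction force f = μN = (0.26)(48.9) = 12.71 N at the rim; torque magnitude τ = fR = 4.602 N·m, opposing ω.
|α| = τ/I = 4.602/1.140 = 4.037 rad/s² (deceleration).
ω² = ω₀² − 2|α|θ with ω = 0 ⇒ θ = ω₀²/(2|α|) = 1813 rad = 288.6 rev.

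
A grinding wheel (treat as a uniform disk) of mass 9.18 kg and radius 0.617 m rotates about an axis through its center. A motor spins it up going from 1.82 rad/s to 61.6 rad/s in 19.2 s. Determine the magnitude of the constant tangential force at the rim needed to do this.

F ≈ 8.82 N

I = ½MR² = (1/2)(9.18)(0.617)² = 1.747 kg·m².
α = Δω/Δt = (61.6 − 1.82)/19.2 = 3.114 rad/s².
The required torque is τ = Iα = (1.747)(3.114) = 5.440 N·m.
A tangential force at the rim gives τ = FR, so F = τ/R = 5.440/0.617 = 8.818 N.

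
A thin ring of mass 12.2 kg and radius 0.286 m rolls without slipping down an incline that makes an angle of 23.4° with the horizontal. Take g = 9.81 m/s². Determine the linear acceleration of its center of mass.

Translation along the incline: Mg sinθ − f = Ma.
Rotation about the center: fR = Iα with I = MR². No-slip gives a = αR, so f = (I/R²)a = M a.
Substituting: Mg sinθ = (1 + 1.000)Ma, so a = g sinθ/(1 + 1.000) = (9.81) sin 23.4° / 2.000 = 1.948 m/s².

a ≈ 1.95 m/s²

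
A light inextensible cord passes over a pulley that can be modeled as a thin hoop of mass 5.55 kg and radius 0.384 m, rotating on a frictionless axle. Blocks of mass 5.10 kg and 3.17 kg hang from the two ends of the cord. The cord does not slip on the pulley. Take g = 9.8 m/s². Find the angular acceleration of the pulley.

I = MR² = (5.55)(0.384)² = 0.8184 kg·m².
Heavier block: m₁g − T₁ = m₁a. Lighter block: T₂ − m₂g = m₂a.
Pulley: (T₁ − T₂)R = Iα = I(a/R), so T₁ − T₂ = (I/R²)a = 1·M_p a = 5.550·a.
Adding the three: (m₁ − m₂)g = (m₁ + m₂ + 5.550)a, so a = (5.10 − 3.17)(9.8)/(5.10 + 3.17 + 5.550) = 1.369 m/s².
α = a/R = 1.369/0.384 = 3.564 rad/s².

α ≈ 3.56 rad/s²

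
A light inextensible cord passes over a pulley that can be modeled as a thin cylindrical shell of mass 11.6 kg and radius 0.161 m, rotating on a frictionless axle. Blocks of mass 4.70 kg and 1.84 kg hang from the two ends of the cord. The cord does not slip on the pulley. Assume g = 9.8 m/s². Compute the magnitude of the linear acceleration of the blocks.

I = MR² = (11.6)(0.161)² = 0.3007 kg·m².
Heavier block: m₁g − T₁ = m₁a. Lighter block: T₂ − m₂g = m₂a.
Pulley: (T₁ − T₂)R = Iα = I(a/R), so T₁ − T₂ = (I/R²)a = 1·M_p a = 11.60·a.
Adding the three: (m₁ − m₂)g = (m₁ + m₂ + 11.60)a, so a = (4.70 − 1.84)(9.8)/(4.70 + 1.84 + 11.60) = 1.545 m/s².

a ≈ 1.55 m/s²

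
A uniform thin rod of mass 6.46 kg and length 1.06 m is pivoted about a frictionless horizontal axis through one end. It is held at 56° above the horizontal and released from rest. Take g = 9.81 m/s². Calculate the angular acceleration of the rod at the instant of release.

α ≈ 7.76 rad/s²

About the pivot, I = (1/3)ML² = (1/3)(6.46)(1.06)² = 2.419 kg·m².
The weight acts at the center, a distance L/2 = 0.5300 m from the pivot; τ = Mg(L/2) cos 56° = 18.78 N·m.
α = τ/I = 18.78/2.419 = 7.763 rad/s².
(Equivalently α = (3g/(2L)) cos 56° = 7.763 rad/s².)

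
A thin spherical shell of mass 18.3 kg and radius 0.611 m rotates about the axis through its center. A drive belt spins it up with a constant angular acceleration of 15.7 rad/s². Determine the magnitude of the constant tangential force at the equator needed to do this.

I = (2/3)MR² = (2/3)(18.3)(0.611)² = 4.555 kg·m².
The required torque is τ = Iα = (4.555)(15.70) = 71.51 N·m.
A tangential force at the equator gives τ = FR, so F = τ/R = 71.51/0.611 = 117.0 N.

F ≈ 117 N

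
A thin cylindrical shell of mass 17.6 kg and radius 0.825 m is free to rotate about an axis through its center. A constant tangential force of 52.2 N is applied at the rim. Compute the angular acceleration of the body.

I = MR² = (17.6)(0.825)² = 11.98 kg·m².
τ = F R = (52.2)(0.825) = 43.06 N·m.
Newton's second law for rotation, τ = Iα, gives α = τ/I = 43.06/11.98 = 3.595 rad/s².

α ≈ 3.60 rad/s²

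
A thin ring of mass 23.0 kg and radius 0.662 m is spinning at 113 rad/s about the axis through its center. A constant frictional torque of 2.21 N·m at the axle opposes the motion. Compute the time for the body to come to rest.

I = MR² = (23.0)(0.662)² = 10.08 kg·m².
The net torque has magnitude 2.21 N·m, opposing ω.
|α| = τ/I = 2.210/10.08 = 0.2193 rad/s² (deceleration).
0 = ω₀ − |α|t ⇒ t = ω₀/|α| = 113/0.2193 = 515.4 s.

t ≈ 515 s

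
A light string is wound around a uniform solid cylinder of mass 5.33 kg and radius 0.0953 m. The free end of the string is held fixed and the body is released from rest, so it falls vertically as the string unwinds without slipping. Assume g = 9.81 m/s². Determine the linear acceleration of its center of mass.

Translation: Mg − T = Ma. Rotation about the center: TR = Iα with I = ½MR².
With a = αR: T = (I/R²)a = (1/2)M a, so Mg = (1 + 0.5000)Ma.
a = g/(1 + 0.5000) = 9.81/1.500 = 6.540 m/s².

a ≈ 6.54 m/s²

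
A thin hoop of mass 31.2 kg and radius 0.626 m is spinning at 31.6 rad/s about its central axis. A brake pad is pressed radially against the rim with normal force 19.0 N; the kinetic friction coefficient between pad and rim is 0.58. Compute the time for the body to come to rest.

I = MR² = (31.2)(0.626)² = 12.23 kg·m².
Friction force f = μN = (0.58)(19.0) = 11.02 N at the rim; torque magnitude τ = fR = 6.899 N·m, opposing ω.
|α| = τ/I = 6.899/12.23 = 0.5642 rad/s² (deceleration).
0 = ω₀ − |α|t ⇒ t = ω₀/|α| = 31.6/0.5642 = 56.01 s.

t ≈ 56.0 s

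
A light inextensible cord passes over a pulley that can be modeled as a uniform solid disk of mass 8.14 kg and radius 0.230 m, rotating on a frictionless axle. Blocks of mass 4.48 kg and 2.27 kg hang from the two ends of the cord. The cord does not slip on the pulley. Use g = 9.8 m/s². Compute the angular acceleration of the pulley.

α ≈ 8.70 rad/s²

I = ½MR² = (1/2)(8.14)(0.230)² = 0.2153 kg·m².
Heavier block: m₁g − T₁ = m₁a. Lighter block: T₂ − m₂g = m₂a.
Pulley: (T₁ − T₂)R = Iα = I(a/R), so T₁ − T₂ = (I/R²)a = (1/2)M_p a = 4.070·a.
Adding the three: (m₁ − m₂)g = (m₁ + m₂ + 4.070)a, so a = (4.48 − 2.27)(9.8)/(4.48 + 2.27 + 4.070) = 2.002 m/s².
α = a/R = 2.002/0.230 = 8.703 rad/s².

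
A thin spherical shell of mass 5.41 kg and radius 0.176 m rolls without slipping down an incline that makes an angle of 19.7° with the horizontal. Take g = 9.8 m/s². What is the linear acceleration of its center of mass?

Translation along the incline: Mg sinθ − f = Ma.
Rotation about the center: fR = Iα with I = (2/3)MR². No-slip gives a = αR, so f = (I/R²)a = (2/3)M a.
Substituting: Mg sinθ = (1 + 0.6667)Ma, so a = g sinθ/(1 + 0.6667) = (9.8) sin 19.7° / 1.667 = 1.982 m/s².

a ≈ 1.98 m/s²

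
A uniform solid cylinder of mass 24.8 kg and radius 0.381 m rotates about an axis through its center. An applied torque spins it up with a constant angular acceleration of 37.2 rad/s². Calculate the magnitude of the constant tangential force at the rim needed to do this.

I = ½MR² = (1/2)(24.8)(0.381)² = 1.800 kg·m².
The required torque is τ = Iα = (1.800)(37.20) = 66.96 N·m.
A tangential force at the rim gives τ = FR, so F = τ/R = 66.96/0.381 = 175.7 N.

F ≈ 176 N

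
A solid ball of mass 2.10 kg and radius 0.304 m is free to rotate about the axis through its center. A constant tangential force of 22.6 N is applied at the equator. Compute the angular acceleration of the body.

I = (2/5)MR² = (2/5)(2.10)(0.304)² = 0.07763 kg·m².
τ = F R = (22.6)(0.304) = 6.870 N·m.
Newton's second law for rotation, τ = Iα, gives α = τ/I = 6.870/0.07763 = 88.50 rad/s².

α ≈ 88.5 rad/s²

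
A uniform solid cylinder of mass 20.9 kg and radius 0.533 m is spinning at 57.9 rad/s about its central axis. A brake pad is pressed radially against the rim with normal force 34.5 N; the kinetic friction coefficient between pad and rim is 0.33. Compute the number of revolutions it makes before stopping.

≈ 131 revolutions

I = ½MR² = (1/2)(20.9)(0.533)² = 2.969 kg·m².
Friction force f = μN = (0.33)(34.5) = 11.38 N at the rim; torque magnitude τ = fR = 6.068 N·m, opposing ω.
|α| = τ/I = 6.068/2.969 = 2.044 rad/s² (deceleration).
ω² = ω₀² − 2|α|θ with ω = 0 ⇒ θ = ω₀²/(2|α|) = 820.0 rad = 130.5 rev.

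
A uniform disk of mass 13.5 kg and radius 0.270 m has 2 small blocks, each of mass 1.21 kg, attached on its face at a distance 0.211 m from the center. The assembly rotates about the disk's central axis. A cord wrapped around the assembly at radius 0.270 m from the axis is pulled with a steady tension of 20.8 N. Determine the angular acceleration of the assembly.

I_disk = ½MR² = ½(13.5)(0.270)² = 0.4921 kg·m².
I_blocks = 2·m·r² = 2(1.21)(0.211)² = 0.1077 kg·m².
Total I = 0.5998 kg·m².
τ = F r = (20.8)(0.270) = 5.616 N·m.
α = τ/I = 5.616/0.5998 = 9.363 rad/s².

α ≈ 9.36 rad/s²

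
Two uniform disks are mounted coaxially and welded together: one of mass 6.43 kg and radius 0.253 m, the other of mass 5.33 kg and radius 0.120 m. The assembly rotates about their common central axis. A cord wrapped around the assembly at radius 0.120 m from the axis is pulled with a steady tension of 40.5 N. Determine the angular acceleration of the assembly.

α ≈ 19.9 rad/s²

I = ½M₁R₁² + ½M₂R₂² = ½(6.43)(0.253)² + ½(5.33)(0.120)² = 0.2442 kg·m².
τ = F r = (40.5)(0.120) = 4.860 N·m.
α = τ/I = 4.860/0.2442 = 19.90 rad/s².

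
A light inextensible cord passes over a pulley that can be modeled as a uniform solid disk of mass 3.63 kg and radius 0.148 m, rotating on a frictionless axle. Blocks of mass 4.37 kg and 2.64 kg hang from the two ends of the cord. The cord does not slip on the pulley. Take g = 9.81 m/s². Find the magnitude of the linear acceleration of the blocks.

I = ½MR² = (1/2)(3.63)(0.148)² = 0.03976 kg·m².
Heavier block: m₁g − T₁ = m₁a. Lighter block: T₂ − m₂g = m₂a.
Pulley: (T₁ − T₂)R = Iα = I(a/R), so T₁ − T₂ = (I/R²)a = (1/2)M_p a = 1.815·a.
Adding the three: (m₁ − m₂)g = (m₁ + m₂ + 1.815)a, so a = (4.37 − 2.64)(9.81)/(4.37 + 2.64 + 1.815) = 1.923 m/s².

a ≈ 1.92 m/s²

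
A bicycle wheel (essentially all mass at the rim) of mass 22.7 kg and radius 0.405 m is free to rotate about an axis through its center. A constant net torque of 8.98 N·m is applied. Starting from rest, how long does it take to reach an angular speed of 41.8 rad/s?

t ≈ 17.3 s

I = MR² = (22.7)(0.405)² = 3.723 kg·m².
α = τ/I = 8.98/3.723 = 2.412 rad/s².
ω = αt ⇒ t = ω/α = 41.8/2.412 = 17.33 s.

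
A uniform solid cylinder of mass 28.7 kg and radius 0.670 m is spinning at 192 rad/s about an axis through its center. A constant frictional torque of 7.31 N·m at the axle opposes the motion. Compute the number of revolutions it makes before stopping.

≈ 2590 revolutions

I = ½MR² = (1/2)(28.7)(0.670)² = 6.442 kg·m².
The net torque has magnitude 7.31 N·m, opposing ω.
|α| = τ/I = 7.310/6.442 = 1.135 rad/s² (deceleration).
ω² = ω₀² − 2|α|θ with ω = 0 ⇒ θ = ω₀²/(2|α|) = 16240 rad = 2585 rev.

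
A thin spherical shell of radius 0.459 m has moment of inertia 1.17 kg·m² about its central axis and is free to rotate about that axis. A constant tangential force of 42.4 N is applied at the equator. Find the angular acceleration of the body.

α ≈ 16.6 rad/s²

τ = F R = (42.4)(0.459) = 19.46 N·m.
From τ = Iα: α = 19.46/1.170 = 16.63 rad/s².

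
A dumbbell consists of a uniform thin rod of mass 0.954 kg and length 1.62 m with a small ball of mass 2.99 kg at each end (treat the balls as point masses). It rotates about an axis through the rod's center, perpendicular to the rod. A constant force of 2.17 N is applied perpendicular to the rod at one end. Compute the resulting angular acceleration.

I_rod = (1/12)ML² = (1/12)(0.954)(1.62)² = 0.2086 kg·m².
I_balls = 2·m·(L/2)² = 2(2.99)(0.8100)² = 3.923 kg·m².
Total I = 4.132 kg·m².
τ = F·(L/2) = (2.17)(0.810) = 1.758 N·m.
α = τ/I = 1.758/4.132 = 0.4254 rad/s².

α ≈ 0.425 rad/s²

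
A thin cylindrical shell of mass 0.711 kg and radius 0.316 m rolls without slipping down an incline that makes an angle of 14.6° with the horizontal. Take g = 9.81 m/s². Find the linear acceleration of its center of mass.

Translation along the incline: Mg sinθ − f = Ma.
Rotation about the center: fR = Iα with I = MR². No-slip gives a = αR, so f = (I/R²)a = M a.
Substituting: Mg sinθ = (1 + 1.000)Ma, so a = g sinθ/(1 + 1.000) = (9.81) sin 14.6° / 2.000 = 1.236 m/s².

a ≈ 1.24 m/s²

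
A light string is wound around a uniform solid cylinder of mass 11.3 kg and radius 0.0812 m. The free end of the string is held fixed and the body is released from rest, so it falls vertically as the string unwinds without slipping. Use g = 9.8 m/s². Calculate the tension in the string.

T ≈ 36.9 N

Translation: Mg − T = Ma. Rotation about the center: TR = Iα with I = ½MR².
With a = αR: T = (I/R²)a = (1/2)M a, so Mg = (1 + 0.5000)Ma.
a = g/(1 + 0.5000) = 9.8/1.500 = 6.533 m/s².
T = 0.5000·M·a = (0.5000)(11.3)(6.533) = 36.91 N.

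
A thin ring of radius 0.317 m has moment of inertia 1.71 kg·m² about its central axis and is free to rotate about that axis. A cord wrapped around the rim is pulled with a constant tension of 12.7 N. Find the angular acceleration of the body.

α ≈ 2.35 rad/s²

τ = F R = (12.7)(0.317) = 4.026 N·m.
Newton's second law for rotation, τ = Iα, gives α = τ/I = 4.026/1.710 = 2.354 rad/s².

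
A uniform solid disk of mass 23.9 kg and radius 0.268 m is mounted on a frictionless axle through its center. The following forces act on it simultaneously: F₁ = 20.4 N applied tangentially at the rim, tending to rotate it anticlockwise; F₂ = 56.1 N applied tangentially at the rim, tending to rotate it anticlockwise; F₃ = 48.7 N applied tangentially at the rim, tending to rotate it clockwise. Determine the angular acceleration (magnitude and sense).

I = ½MR² = (1/2)(23.9)(0.268)² = 0.8583 kg·m².
Taking anticlockwise as positive: τ₁ = +(20.4)(0.268) = +5.467 N·m; τ₂ = +(56.1)(0.268) = +15.03 N·m; τ₃ = −(48.7)(0.268) = −13.05 N·m.
Net torque τ = 7.450 N·m.
α = τ/I = 7.450/0.8583 = 8.680 rad/s².

α ≈ 8.68 rad/s², anticlockwise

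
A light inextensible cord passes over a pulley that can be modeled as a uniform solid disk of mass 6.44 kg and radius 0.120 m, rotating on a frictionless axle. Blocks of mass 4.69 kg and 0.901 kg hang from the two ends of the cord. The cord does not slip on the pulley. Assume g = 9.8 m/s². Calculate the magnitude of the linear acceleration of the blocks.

I = ½MR² = (1/2)(6.44)(0.120)² = 0.04637 kg·m².
Heavier block: m₁g − T₁ = m₁a. Lighter block: T₂ − m₂g = m₂a.
Pulley: (T₁ − T₂)R = Iα = I(a/R), so T₁ − T₂ = (I/R²)a = (1/2)M_p a = 3.220·a.
Adding the three: (m₁ − m₂)g = (m₁ + m₂ + 3.220)a, so a = (4.69 − 0.901)(9.8)/(4.69 + 0.901 + 3.220) = 4.214 m/s².

a ≈ 4.21 m/s²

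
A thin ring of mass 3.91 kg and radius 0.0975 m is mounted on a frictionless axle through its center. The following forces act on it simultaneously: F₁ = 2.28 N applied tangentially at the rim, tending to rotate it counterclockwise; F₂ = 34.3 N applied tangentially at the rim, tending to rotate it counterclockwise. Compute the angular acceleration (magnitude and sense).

I = MR² = (3.91)(0.0975)² = 0.03717 kg·m².
Taking counterclockwise as positive: τ₁ = +(2.28)(0.0975) = +0.2223 N·m; τ₂ = +(34.3)(0.0975) = +3.344 N·m.
Net torque τ = 3.567 N·m.
α = τ/I = 3.567/0.03717 = 95.95 rad/s².

α ≈ 96.0 rad/s², counterclockwise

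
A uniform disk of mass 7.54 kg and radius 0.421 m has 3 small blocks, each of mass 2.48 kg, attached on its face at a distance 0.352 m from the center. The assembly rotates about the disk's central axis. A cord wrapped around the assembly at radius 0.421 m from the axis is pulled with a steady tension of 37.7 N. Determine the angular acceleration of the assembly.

α ≈ 9.98 rad/s²

I_disk = ½MR² = ½(7.54)(0.421)² = 0.6682 kg·m².
I_blocks = 3·m·r² = 3(2.48)(0.352)² = 0.9218 kg·m².
Total I = 1.590 kg·m².
τ = F r = (37.7)(0.421) = 15.87 N·m.
α = τ/I = 15.87/1.590 = 9.982 rad/s².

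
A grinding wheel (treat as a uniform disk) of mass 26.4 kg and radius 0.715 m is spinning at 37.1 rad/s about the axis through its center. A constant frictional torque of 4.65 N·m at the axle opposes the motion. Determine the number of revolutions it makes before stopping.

≈ 159 revolutions

I = ½MR² = (1/2)(26.4)(0.715)² = 6.748 kg·m².
The net torque has magnitude 4.65 N·m, opposing ω.
|α| = τ/I = 4.650/6.748 = 0.6891 rad/s² (deceleration).
ω² = ω₀² − 2|α|θ with ω = 0 ⇒ θ = ω₀²/(2|α|) = 998.7 rad = 159.0 rev.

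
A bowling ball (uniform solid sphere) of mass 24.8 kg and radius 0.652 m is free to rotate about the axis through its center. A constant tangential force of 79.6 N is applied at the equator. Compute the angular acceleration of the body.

α ≈ 12.3 rad/s²

I = (2/5)MR² = (2/5)(24.8)(0.652)² = 4.217 kg·m².
τ = F R = (79.6)(0.652) = 51.90 N·m.
From τ = Iα: α = 51.90/4.217 = 12.31 rad/s².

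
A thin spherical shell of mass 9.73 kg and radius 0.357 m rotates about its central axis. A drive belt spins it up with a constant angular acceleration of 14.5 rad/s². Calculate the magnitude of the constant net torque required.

τ ≈ 12.0 N·m

I = (2/3)MR² = (2/3)(9.73)(0.357)² = 0.8267 kg·m².
τ = Iα = (0.8267)(14.50) = 11.99 N·m.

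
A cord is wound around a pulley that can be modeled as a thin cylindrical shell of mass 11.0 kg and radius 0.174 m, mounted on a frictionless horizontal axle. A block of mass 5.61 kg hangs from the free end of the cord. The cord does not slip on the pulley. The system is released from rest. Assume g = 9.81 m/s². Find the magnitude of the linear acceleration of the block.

I = MR² = (11.0)(0.174)² = 0.3330 kg·m².
Block: mg − T = ma. Pulley: TR = Iα. No-slip: a = αR, so T = (I/R²)a = 11.00·a.
Then mg = (m + 11.00)a, so a = (5.61)(9.81)/(5.61 + 11.00) = 3.313 m/s².

a ≈ 3.31 m/s²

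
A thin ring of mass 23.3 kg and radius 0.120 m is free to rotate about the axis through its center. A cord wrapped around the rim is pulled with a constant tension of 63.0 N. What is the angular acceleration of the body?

α ≈ 22.5 rad/s²

I = MR² = (23.3)(0.120)² = 0.3355 kg·m².
τ = F R = (63.0)(0.120) = 7.560 N·m.
Newton's second law for rotation, τ = Iα, gives α = τ/I = 7.560/0.3355 = 22.53 rad/s².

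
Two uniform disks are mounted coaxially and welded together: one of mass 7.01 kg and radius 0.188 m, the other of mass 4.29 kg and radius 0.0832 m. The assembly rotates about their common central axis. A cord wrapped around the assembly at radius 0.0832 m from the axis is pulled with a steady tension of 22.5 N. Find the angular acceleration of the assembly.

α ≈ 13.5 rad/s²

I = ½M₁R₁² + ½M₂R₂² = ½(7.01)(0.188)² + ½(4.29)(0.0832)² = 0.1387 kg·m².
τ = F r = (22.5)(0.0832) = 1.872 N·m.
α = τ/I = 1.872/0.1387 = 13.49 rad/s².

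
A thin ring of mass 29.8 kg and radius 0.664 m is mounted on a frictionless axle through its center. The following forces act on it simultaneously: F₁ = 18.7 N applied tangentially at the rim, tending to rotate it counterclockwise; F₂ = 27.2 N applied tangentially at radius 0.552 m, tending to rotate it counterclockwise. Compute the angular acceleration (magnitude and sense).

α ≈ 2.09 rad/s², counterclockwise

I = MR² = (29.8)(0.664)² = 13.14 kg·m².
Taking counterclockwise as positive: τ₁ = +(18.7)(0.664) = +12.42 N·m; τ₂ = +(27.2)(0.552) = +15.01 N·m.
Net torque τ = 27.43 N·m.
α = τ/I = 27.43/13.14 = 2.088 rad/s².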